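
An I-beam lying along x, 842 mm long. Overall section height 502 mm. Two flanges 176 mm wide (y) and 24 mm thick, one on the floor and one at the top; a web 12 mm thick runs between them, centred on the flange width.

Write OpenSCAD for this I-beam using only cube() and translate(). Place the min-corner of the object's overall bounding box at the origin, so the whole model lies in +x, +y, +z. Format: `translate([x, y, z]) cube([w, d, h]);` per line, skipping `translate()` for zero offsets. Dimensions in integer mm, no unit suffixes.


cube([842, 176, 24]);
translate([0, 82, 24]) cube([842, 12, 454]);
translate([0, 0, 478]) cube([842, 176, 24]);


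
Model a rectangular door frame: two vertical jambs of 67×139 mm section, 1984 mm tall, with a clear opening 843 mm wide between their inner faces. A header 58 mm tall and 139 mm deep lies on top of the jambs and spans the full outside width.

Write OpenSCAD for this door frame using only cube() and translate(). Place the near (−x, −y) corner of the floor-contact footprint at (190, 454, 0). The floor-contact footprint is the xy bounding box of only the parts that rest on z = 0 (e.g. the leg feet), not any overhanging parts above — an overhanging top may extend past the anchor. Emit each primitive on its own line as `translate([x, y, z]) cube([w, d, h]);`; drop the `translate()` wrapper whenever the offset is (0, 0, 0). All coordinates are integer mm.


translate([190, 454, 0]) cube([67, 139, 1984]);
translate([1100, 454, 0]) cube([67, 139, 1984]);
translate([190, 454, 1984]) cube([977, 139, 58]);


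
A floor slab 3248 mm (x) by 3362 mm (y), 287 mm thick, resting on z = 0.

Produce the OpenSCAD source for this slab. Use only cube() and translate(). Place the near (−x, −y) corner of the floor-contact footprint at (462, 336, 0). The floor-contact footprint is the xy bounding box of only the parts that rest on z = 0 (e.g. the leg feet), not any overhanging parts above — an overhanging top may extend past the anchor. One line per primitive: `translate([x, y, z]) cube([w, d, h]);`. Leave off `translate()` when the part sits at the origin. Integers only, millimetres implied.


translate([462, 336, 0]) cube([3248, 3362, 287]);


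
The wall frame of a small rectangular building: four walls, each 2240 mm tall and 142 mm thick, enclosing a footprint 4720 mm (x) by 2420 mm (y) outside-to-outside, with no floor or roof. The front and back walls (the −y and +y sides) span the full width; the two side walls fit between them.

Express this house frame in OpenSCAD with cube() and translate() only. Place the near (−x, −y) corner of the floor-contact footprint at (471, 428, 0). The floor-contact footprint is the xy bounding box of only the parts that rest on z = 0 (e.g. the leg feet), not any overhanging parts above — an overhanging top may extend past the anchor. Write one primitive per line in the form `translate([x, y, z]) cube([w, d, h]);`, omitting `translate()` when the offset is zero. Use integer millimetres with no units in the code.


translate([471, 428, 0]) cube([4720, 142, 2240]);
translate([471, 2706, 0]) cube([4720, 142, 2240]);
translate([471, 570, 0]) cube([142, 2136, 2240]);
translate([5049, 570, 0]) cube([142, 2136, 2240]);


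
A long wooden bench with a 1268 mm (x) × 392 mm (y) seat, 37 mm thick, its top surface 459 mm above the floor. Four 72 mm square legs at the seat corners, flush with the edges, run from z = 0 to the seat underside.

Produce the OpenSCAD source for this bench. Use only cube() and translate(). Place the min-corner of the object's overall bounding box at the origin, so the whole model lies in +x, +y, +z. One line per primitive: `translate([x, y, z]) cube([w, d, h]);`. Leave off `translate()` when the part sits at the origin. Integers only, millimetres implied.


translate([0, 0, 422]) cube([1268, 392, 37]);
cube([72, 72, 422]);
translate([0, 320, 0]) cube([72, 72, 422]);
translate([1196, 0, 0]) cube([72, 72, 422]);
translate([1196, 320, 0]) cube([72, 72, 422]);


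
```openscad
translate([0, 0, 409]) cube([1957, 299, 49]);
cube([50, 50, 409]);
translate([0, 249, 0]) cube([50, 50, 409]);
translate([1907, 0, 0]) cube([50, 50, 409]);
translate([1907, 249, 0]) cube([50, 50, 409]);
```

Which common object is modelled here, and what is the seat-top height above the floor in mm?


A bench. The seat-top height is 458 mm.

A long slab on four corner posts — a bench. The slab sits at z = 409 with thickness 49, so the top is 409 + 49 = 458 mm.


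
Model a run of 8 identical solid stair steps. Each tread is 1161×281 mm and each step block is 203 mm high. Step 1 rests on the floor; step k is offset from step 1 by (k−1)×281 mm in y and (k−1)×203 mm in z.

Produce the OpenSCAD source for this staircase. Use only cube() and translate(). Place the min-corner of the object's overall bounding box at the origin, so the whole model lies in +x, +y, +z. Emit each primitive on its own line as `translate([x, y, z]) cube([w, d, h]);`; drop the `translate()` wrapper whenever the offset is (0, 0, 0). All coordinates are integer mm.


cube([1161, 281, 203]);
translate([0, 281, 203]) cube([1161, 281, 203]);
translate([0, 562, 406]) cube([1161, 281, 203]);
translate([0, 843, 609]) cube([1161, 281, 203]);
translate([0, 1124, 812]) cube([1161, 281, 203]);
translate([0, 1405, 1015]) cube([1161, 281, 203]);
translate([0, 1686, 1218]) cube([1161, 281, 203]);
translate([0, 1967, 1421]) cube([1161, 281, 203]);


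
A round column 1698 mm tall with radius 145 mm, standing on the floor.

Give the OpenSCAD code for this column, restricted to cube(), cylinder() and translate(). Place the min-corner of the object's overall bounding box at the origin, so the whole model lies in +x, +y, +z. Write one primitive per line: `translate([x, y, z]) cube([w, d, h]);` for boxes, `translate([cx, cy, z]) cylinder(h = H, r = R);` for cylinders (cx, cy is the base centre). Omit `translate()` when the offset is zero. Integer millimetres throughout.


translate([145, 145, 0]) cylinder(h = 1698, r = 145);


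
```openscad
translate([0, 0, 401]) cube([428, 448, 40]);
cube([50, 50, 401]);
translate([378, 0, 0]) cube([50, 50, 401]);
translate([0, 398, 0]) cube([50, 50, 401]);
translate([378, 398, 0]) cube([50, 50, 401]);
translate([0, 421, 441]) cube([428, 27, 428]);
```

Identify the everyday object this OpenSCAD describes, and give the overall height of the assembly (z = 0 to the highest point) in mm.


A chair. The overall height is 869 mm.

A slab on four corner posts with a tall panel at the back — a chair. The seat slab sits at z = 401 with thickness 40, and the 428 mm backrest starts at the seat top, so the overall height is 401 + 40 + 428 = 869 mm.


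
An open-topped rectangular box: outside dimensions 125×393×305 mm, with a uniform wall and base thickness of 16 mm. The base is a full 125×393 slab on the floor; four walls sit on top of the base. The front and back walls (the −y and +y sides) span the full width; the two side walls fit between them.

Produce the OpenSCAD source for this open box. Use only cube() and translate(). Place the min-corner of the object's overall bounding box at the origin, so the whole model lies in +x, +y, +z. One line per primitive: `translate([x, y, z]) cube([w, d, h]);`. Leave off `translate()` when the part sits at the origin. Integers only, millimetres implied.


cube([125, 393, 16]);
translate([0, 0, 16]) cube([125, 16, 289]);
translate([0, 377, 16]) cube([125, 16, 289]);
translate([0, 16, 16]) cube([16, 361, 289]);
translate([109, 16, 16]) cube([16, 361, 289]);


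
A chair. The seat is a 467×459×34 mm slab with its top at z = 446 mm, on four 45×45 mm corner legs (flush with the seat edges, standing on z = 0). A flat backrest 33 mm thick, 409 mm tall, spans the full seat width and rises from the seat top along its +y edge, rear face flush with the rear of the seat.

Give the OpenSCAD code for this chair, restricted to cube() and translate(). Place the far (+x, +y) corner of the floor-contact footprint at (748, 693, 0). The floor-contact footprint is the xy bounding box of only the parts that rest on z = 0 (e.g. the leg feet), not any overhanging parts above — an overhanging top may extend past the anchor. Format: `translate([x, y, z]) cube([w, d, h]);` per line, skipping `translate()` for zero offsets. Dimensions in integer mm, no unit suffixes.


translate([281, 234, 412]) cube([467, 459, 34]);
translate([281, 234, 0]) cube([45, 45, 412]);
translate([703, 234, 0]) cube([45, 45, 412]);
translate([281, 648, 0]) cube([45, 45, 412]);
translate([703, 648, 0]) cube([45, 45, 412]);
translate([281, 660, 446]) cube([467, 33, 409]);


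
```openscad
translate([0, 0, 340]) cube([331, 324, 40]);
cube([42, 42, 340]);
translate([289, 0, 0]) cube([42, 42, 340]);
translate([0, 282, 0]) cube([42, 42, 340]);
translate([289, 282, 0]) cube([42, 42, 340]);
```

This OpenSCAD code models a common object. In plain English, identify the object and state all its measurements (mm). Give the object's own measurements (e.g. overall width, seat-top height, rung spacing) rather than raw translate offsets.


A four-legged stool. The seat is a 331×324×40 mm slab whose top surface is at z = 380 mm; four square legs, each 42×42 mm in cross-section, run from the floor (z = 0) to the underside of the seat, each flush with a corner of the seat.


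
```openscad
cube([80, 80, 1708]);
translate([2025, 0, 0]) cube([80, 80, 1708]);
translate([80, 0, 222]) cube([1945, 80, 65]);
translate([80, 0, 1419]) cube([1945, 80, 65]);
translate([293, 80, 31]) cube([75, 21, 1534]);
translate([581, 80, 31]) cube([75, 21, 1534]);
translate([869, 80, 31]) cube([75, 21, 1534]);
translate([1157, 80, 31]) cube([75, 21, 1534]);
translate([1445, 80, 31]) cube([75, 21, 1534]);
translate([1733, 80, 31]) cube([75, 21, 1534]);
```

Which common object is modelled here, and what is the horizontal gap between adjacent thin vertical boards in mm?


A fence section. The picket gap is 213 mm.

Two posts, two rails, 6 pickets — a fence section. Span 1945 mm holds 6 pickets of 75 mm with 7 equal gaps: ⌊(1945 − 6·75) / 7⌋ = 213 mm.


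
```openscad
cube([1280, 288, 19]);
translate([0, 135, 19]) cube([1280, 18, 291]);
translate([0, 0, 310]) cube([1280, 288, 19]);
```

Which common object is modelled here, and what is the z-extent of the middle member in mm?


An I-beam. The web height is 291 mm.

Two wide flanges with a thin centred web — an I-beam. Overall 329 mm minus two 19 mm flanges gives a web of 329 − 2·19 = 291 mm.


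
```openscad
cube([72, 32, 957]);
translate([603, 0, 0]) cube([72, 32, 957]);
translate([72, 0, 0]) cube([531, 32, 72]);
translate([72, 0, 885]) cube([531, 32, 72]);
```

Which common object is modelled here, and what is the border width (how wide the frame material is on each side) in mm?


A picture frame. The border width is 72 mm.

Four thin pieces enclosing a rectangular opening — a picture frame. The two full-height stiles are 957 mm tall; the top rail sits at z = 885 and is 72 mm tall, so the border above the opening is 957 − 885 = 72 mm, matching the stile x-width.


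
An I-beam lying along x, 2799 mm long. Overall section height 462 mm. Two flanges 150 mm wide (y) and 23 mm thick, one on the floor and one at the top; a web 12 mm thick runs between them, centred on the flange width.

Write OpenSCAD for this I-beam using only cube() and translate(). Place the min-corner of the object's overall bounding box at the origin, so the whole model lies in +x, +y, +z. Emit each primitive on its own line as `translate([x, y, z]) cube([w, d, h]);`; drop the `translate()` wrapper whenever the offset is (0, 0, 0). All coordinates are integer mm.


cube([2799, 150, 23]);
translate([0, 69, 23]) cube([2799, 12, 416]);
translate([0, 0, 439]) cube([2799, 150, 23]);


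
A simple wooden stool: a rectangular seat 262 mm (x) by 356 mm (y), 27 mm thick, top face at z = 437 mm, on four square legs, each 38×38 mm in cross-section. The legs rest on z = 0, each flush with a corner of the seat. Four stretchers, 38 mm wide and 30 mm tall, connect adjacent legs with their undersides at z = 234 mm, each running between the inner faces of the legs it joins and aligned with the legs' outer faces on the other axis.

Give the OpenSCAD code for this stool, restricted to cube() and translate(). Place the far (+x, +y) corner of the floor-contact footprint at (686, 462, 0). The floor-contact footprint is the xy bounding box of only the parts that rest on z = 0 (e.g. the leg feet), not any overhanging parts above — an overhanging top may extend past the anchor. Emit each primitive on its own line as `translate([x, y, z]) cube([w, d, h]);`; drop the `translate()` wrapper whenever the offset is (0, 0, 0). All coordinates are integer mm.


translate([424, 106, 410]) cube([262, 356, 27]);
translate([424, 106, 0]) cube([38, 38, 410]);
translate([648, 106, 0]) cube([38, 38, 410]);
translate([424, 424, 0]) cube([38, 38, 410]);
translate([648, 424, 0]) cube([38, 38, 410]);
translate([462, 106, 234]) cube([186, 38, 30]);
translate([462, 424, 234]) cube([186, 38, 30]);
translate([424, 144, 234]) cube([38, 280, 30]);
translate([648, 144, 234]) cube([38, 280, 30]);


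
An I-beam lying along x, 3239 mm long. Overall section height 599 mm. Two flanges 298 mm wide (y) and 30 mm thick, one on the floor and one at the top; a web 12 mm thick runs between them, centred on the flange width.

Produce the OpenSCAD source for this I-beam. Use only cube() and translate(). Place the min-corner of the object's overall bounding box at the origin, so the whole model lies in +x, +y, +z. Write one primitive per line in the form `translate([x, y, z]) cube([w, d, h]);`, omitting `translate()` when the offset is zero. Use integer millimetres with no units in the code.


cube([3239, 298, 30]);
translate([0, 143, 30]) cube([3239, 12, 539]);
translate([0, 0, 569]) cube([3239, 298, 30]);


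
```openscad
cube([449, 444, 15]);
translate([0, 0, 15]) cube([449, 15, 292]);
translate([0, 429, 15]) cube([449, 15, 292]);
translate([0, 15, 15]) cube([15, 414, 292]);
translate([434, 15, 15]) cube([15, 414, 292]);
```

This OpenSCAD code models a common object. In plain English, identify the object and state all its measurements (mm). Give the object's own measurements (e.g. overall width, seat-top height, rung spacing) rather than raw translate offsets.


An open-topped rectangular box: outside dimensions 449×444×307 mm, with a uniform wall and base thickness of 15 mm. The base is a full 449×444 slab on the floor; four walls sit on top of the base. The front and back walls (the −y and +y sides) span the full width; the two side walls fit between them.


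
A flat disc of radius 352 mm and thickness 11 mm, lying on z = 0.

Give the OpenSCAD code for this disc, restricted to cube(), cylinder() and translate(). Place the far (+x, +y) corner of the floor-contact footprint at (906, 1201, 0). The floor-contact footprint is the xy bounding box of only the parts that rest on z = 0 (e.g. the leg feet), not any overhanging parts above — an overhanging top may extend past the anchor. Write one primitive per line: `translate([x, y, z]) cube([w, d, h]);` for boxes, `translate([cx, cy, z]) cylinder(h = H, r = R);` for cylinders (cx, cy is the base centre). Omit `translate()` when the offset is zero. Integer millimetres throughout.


translate([554, 849, 0]) cylinder(h = 11, r = 352);


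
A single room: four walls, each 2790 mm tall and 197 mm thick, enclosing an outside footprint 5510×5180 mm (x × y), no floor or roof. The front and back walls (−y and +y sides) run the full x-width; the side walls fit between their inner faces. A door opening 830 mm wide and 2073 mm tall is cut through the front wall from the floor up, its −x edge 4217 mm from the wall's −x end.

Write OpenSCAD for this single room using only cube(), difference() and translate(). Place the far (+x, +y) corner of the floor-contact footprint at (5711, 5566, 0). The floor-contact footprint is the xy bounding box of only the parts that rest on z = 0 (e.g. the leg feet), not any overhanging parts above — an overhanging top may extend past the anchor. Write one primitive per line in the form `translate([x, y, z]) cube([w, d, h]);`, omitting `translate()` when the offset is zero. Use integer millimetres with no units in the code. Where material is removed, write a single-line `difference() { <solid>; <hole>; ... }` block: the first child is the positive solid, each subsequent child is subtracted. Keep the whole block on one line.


difference() { translate([201, 386, 0]) cube([5510, 197, 2790]); translate([4418, 386, 0]) cube([830, 197, 2073]); }
translate([201, 5369, 0]) cube([5510, 197, 2790]);
translate([201, 583, 0]) cube([197, 4786, 2790]);
translate([5514, 583, 0]) cube([197, 4786, 2790]);


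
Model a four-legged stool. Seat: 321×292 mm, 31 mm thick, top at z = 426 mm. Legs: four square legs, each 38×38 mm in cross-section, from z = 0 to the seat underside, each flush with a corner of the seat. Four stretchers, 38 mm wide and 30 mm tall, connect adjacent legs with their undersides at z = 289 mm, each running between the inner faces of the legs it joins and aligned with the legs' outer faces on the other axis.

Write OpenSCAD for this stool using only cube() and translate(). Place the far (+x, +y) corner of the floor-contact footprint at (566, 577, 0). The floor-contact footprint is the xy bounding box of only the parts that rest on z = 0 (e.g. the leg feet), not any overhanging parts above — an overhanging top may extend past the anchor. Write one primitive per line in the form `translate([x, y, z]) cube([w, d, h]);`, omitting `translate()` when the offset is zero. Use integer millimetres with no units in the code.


translate([245, 285, 395]) cube([321, 292, 31]);
translate([245, 285, 0]) cube([38, 38, 395]);
translate([528, 285, 0]) cube([38, 38, 395]);
translate([245, 539, 0]) cube([38, 38, 395]);
translate([528, 539, 0]) cube([38, 38, 395]);
translate([283, 285, 289]) cube([245, 38, 30]);
translate([283, 539, 289]) cube([245, 38, 30]);
translate([245, 323, 289]) cube([38, 216, 30]);
translate([528, 323, 289]) cube([38, 216, 30]);


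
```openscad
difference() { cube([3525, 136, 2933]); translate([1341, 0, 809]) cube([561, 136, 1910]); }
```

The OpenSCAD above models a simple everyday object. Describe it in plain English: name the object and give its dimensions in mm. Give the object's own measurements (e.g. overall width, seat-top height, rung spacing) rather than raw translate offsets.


A wall 3525 mm long (x), 136 mm thick (y), 2933 mm tall, with a rectangular window opening cut through it. The opening is 561 mm wide and 1910 mm tall; its sill is at z = 809 mm and its near (−x) edge is 1341 mm from the wall's −x end. The opening passes through the full wall thickness.


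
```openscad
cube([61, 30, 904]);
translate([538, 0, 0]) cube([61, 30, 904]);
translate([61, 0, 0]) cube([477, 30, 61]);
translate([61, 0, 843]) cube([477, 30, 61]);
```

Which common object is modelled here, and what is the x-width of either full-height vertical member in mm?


A picture frame. The border width is 61 mm.

Four thin pieces enclosing a rectangular opening — a picture frame. The two full-height stiles are 904 mm tall; the top rail sits at z = 843 and is 61 mm tall, so the border above the opening is 904 − 843 = 61 mm, matching the stile x-width.


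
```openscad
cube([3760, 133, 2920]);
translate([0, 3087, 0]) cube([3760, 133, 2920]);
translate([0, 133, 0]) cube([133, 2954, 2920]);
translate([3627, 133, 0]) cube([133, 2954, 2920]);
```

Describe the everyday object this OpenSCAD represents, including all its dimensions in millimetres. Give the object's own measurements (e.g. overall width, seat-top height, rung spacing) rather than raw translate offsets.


The wall frame of a small rectangular building: four walls, each 2920 mm tall and 133 mm thick, enclosing a footprint 3760 mm (x) by 3220 mm (y) outside-to-outside, with no floor or roof. The front and back walls (the −y and +y sides) span the full width; the two side walls fit between them.


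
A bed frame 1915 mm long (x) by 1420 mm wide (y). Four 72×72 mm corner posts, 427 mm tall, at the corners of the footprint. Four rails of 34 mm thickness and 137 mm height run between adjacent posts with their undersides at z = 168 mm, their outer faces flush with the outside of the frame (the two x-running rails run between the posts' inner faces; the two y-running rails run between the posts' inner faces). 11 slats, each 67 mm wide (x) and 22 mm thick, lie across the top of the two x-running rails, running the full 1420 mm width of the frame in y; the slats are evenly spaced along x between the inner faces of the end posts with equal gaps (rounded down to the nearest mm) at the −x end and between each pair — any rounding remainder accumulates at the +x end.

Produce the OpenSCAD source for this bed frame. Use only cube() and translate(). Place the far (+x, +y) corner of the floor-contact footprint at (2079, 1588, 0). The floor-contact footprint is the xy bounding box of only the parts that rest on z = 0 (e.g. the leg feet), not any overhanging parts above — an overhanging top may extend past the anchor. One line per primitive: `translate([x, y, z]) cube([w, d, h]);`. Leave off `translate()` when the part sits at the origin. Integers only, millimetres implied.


// slat z = rail_z + rail_h = 168 + 137 = 305
// slat gap = ⌊(1771 − 11·67) / 12⌋ = 86
translate([164, 168, 0]) cube([72, 72, 427]);
translate([164, 1516, 0]) cube([72, 72, 427]);
translate([2007, 168, 0]) cube([72, 72, 427]);
translate([2007, 1516, 0]) cube([72, 72, 427]);
translate([236, 168, 168]) cube([1771, 34, 137]);
translate([236, 1554, 168]) cube([1771, 34, 137]);
translate([164, 240, 168]) cube([34, 1276, 137]);
translate([2045, 240, 168]) cube([34, 1276, 137]);
translate([322, 168, 305]) cube([67, 1420, 22]);
translate([475, 168, 305]) cube([67, 1420, 22]);
translate([628, 168, 305]) cube([67, 1420, 22]);
translate([781, 168, 305]) cube([67, 1420, 22]);
translate([934, 168, 305]) cube([67, 1420, 22]);
translate([1087, 168, 305]) cube([67, 1420, 22]);
translate([1240, 168, 305]) cube([67, 1420, 22]);
translate([1393, 168, 305]) cube([67, 1420, 22]);
translate([1546, 168, 305]) cube([67, 1420, 22]);
translate([1699, 168, 305]) cube([67, 1420, 22]);
translate([1852, 168, 305]) cube([67, 1420, 22]);


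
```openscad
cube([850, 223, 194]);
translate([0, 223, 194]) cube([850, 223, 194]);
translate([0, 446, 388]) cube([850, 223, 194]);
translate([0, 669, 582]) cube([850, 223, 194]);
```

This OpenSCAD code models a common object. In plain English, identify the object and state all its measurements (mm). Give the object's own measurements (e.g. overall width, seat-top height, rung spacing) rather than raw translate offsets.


A straight staircase of 4 solid steps. Each step is 850 mm wide (x), 223 mm deep (y, the going) and 194 mm tall (the rise). The first step rests on the floor; each subsequent step sits one going further in +y and one rise higher in +z, directly behind and above the previous step with no overlap.


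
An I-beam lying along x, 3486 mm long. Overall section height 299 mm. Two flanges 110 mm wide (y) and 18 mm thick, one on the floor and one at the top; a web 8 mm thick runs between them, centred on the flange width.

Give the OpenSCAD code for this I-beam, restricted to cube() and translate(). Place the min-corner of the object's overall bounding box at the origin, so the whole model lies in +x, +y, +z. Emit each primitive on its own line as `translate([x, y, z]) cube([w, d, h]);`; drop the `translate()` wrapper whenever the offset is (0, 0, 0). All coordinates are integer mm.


cube([3486, 110, 18]);
translate([0, 51, 18]) cube([3486, 8, 263]);
translate([0, 0, 281]) cube([3486, 110, 18]);


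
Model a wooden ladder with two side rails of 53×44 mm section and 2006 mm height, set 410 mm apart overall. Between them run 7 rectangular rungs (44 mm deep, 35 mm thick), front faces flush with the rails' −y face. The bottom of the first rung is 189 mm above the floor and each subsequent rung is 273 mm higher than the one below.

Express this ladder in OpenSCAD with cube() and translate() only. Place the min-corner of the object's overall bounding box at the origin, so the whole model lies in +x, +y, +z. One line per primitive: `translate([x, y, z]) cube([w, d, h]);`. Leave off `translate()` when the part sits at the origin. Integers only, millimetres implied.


// rung span = 410 - 2*53 = 304
// rung[k] z = 189 + k*273
cube([53, 44, 2006]);
translate([357, 0, 0]) cube([53, 44, 2006]);
translate([53, 0, 189]) cube([304, 44, 35]);
translate([53, 0, 462]) cube([304, 44, 35]);
translate([53, 0, 735]) cube([304, 44, 35]);
translate([53, 0, 1008]) cube([304, 44, 35]);
translate([53, 0, 1281]) cube([304, 44, 35]);
translate([53, 0, 1554]) cube([304, 44, 35]);
translate([53, 0, 1827]) cube([304, 44, 35]);


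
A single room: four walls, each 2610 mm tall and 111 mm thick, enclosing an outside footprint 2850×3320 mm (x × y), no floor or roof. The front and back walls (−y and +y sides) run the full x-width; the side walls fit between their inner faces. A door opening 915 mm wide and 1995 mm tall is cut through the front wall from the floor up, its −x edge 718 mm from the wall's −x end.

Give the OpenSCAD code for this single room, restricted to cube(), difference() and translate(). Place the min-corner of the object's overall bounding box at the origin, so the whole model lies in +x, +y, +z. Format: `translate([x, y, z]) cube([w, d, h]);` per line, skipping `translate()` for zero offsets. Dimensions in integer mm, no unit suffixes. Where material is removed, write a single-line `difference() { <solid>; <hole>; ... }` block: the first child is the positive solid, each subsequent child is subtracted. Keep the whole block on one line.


difference() { cube([2850, 111, 2610]); translate([718, 0, 0]) cube([915, 111, 1995]); }
translate([0, 3209, 0]) cube([2850, 111, 2610]);
translate([0, 111, 0]) cube([111, 3098, 2610]);
translate([2739, 111, 0]) cube([111, 3098, 2610]);


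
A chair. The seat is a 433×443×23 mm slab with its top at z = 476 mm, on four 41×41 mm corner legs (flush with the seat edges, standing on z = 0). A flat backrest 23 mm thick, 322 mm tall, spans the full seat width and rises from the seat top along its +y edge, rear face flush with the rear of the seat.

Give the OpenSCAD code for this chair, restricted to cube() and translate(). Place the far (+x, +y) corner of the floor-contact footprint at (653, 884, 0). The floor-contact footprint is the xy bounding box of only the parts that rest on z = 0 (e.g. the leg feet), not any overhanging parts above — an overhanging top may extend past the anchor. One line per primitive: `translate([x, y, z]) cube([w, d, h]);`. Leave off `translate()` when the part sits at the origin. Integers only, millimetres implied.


// leg_h = 476 - 23 = 453
translate([220, 441, 453]) cube([433, 443, 23]);
translate([220, 441, 0]) cube([41, 41, 453]);
translate([612, 441, 0]) cube([41, 41, 453]);
translate([220, 843, 0]) cube([41, 41, 453]);
translate([612, 843, 0]) cube([41, 41, 453]);
translate([220, 861, 476]) cube([433, 23, 322]);


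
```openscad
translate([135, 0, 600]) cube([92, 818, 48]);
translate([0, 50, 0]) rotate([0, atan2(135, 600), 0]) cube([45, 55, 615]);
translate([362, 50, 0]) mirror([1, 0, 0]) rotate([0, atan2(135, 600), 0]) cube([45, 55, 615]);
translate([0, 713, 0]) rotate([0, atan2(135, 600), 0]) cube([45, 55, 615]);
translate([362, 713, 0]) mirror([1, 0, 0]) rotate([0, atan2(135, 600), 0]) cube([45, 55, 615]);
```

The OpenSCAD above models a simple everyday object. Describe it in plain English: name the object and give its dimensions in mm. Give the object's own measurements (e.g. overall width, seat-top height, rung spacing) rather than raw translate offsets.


A sawhorse. A 92×818×48 mm beam (x, y, z) sits on two A-frame leg pairs. Each pair is two raked legs of 45×55 mm section (55 mm along y) splaying symmetrically in x. Each leg rises 600 mm vertically over 135 mm of horizontal reach and is 615 mm long along its own axis. Every leg's outer bottom edge rests on the floor and its outer top edge meets a bottom edge of the beam — the left legs (tilting toward +x) meet the beam's −x bottom edge, the right legs (their mirror images, tilting toward −x) meet its +x bottom edge — so the leg tops tuck under the beam, the beam's underside is 600 mm above the floor, and the feet are 362 mm apart outside-to-outside with the beam centred between them. The two leg pairs are set in 50 mm from either end of the beam.


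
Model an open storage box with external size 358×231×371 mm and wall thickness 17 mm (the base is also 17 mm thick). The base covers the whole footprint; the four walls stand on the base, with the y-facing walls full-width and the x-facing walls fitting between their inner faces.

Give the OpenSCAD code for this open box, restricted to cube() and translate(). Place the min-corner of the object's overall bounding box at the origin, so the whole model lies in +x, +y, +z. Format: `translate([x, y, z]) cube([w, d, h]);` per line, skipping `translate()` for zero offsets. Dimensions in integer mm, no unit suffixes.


cube([358, 231, 17]);
translate([0, 0, 17]) cube([358, 17, 354]);
translate([0, 214, 17]) cube([358, 17, 354]);
translate([0, 17, 17]) cube([17, 197, 354]);
translate([341, 17, 17]) cube([17, 197, 354]);


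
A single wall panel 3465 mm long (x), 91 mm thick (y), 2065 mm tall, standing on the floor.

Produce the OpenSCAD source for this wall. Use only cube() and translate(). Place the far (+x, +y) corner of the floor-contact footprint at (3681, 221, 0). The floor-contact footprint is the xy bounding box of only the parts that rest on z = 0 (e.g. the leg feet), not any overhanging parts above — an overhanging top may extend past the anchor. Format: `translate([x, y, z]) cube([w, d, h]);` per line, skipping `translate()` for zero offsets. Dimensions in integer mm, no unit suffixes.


translate([216, 130, 0]) cube([3465, 91, 2065]);


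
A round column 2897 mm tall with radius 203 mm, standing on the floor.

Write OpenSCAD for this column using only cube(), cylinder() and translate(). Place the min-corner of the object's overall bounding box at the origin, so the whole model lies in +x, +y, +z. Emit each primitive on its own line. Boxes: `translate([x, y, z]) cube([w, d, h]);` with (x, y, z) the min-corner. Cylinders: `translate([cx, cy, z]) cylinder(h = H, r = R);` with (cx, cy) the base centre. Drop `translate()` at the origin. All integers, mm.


translate([203, 203, 0]) cylinder(h = 2897, r = 203);


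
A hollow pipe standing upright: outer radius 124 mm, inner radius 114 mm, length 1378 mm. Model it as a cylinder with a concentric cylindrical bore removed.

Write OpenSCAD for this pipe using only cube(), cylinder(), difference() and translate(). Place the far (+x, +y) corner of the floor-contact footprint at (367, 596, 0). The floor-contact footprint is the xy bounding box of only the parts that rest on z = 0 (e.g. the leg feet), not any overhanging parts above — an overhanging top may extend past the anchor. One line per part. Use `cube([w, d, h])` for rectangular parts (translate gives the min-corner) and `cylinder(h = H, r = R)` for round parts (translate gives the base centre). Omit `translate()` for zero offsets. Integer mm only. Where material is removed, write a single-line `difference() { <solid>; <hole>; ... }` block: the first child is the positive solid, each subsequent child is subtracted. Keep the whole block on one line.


difference() { translate([243, 472, 0]) cylinder(h = 1378, r = 124); translate([243, 472, 0]) cylinder(h = 1378, r = 114); }


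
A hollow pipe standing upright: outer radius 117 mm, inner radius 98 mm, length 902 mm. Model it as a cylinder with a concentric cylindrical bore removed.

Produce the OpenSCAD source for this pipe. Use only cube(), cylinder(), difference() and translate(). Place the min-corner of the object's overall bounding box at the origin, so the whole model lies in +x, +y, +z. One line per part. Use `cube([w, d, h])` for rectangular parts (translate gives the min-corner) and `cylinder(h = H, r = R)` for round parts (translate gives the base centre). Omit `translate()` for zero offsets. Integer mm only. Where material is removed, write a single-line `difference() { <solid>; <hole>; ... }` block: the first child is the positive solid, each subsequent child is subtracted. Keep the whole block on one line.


difference() { translate([117, 117, 0]) cylinder(h = 902, r = 117); translate([117, 117, 0]) cylinder(h = 902, r = 98); }


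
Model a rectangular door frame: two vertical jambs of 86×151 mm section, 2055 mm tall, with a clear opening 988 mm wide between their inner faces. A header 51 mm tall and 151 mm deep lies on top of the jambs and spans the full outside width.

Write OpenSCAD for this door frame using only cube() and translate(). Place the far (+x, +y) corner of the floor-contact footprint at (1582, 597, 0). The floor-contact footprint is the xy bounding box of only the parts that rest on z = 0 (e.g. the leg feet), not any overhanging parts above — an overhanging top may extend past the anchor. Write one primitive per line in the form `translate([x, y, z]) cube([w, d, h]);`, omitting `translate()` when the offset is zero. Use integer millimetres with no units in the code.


translate([422, 446, 0]) cube([86, 151, 2055]);
translate([1496, 446, 0]) cube([86, 151, 2055]);
translate([422, 446, 2055]) cube([1160, 151, 51]);


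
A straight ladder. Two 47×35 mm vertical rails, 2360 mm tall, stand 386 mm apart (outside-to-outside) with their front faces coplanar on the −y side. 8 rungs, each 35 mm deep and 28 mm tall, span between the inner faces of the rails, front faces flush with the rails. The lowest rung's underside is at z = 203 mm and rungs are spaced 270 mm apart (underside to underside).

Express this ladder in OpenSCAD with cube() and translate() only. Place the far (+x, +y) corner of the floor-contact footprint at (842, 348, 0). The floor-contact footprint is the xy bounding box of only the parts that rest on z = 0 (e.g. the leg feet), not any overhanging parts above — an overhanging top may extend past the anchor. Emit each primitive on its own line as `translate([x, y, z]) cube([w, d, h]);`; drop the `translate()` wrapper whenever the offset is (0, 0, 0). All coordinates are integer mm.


translate([456, 313, 0]) cube([47, 35, 2360]);
translate([795, 313, 0]) cube([47, 35, 2360]);
translate([503, 313, 203]) cube([292, 35, 28]);
translate([503, 313, 473]) cube([292, 35, 28]);
translate([503, 313, 743]) cube([292, 35, 28]);
translate([503, 313, 1013]) cube([292, 35, 28]);
translate([503, 313, 1283]) cube([292, 35, 28]);
translate([503, 313, 1553]) cube([292, 35, 28]);
translate([503, 313, 1823]) cube([292, 35, 28]);
translate([503, 313, 2093]) cube([292, 35, 28]);


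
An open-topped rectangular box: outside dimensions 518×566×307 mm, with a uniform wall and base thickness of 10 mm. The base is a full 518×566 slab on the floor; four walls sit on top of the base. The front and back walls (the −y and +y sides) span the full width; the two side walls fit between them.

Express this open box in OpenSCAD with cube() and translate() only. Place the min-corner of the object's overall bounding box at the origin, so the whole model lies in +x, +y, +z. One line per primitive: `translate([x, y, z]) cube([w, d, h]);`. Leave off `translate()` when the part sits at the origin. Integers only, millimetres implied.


cube([518, 566, 10]);
translate([0, 0, 10]) cube([518, 10, 297]);
translate([0, 556, 10]) cube([518, 10, 297]);
translate([0, 10, 10]) cube([10, 546, 297]);
translate([508, 10, 10]) cube([10, 546, 297]);


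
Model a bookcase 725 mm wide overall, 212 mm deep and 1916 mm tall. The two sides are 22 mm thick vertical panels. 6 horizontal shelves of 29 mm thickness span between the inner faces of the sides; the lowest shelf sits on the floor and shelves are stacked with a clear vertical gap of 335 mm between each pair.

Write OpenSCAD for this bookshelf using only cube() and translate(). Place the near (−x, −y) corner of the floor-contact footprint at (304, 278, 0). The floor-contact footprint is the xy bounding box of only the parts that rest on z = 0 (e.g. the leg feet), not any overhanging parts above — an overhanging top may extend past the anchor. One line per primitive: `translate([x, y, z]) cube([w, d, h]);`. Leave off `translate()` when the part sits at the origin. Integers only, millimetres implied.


translate([304, 278, 0]) cube([22, 212, 1916]);
translate([1007, 278, 0]) cube([22, 212, 1916]);
translate([326, 278, 0]) cube([681, 212, 29]);
translate([326, 278, 364]) cube([681, 212, 29]);
translate([326, 278, 728]) cube([681, 212, 29]);
translate([326, 278, 1092]) cube([681, 212, 29]);
translate([326, 278, 1456]) cube([681, 212, 29]);
translate([326, 278, 1820]) cube([681, 212, 29]);


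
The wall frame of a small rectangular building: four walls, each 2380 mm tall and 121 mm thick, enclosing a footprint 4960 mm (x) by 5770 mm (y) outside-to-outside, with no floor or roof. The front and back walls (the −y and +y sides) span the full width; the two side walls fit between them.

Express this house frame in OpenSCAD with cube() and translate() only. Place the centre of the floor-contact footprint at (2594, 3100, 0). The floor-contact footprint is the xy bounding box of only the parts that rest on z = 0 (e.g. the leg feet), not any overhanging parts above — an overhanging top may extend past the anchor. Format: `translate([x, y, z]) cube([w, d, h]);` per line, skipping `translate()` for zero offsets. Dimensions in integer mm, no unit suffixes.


translate([114, 215, 0]) cube([4960, 121, 2380]);
translate([114, 5864, 0]) cube([4960, 121, 2380]);
translate([114, 336, 0]) cube([121, 5528, 2380]);
translate([4953, 336, 0]) cube([121, 5528, 2380]);


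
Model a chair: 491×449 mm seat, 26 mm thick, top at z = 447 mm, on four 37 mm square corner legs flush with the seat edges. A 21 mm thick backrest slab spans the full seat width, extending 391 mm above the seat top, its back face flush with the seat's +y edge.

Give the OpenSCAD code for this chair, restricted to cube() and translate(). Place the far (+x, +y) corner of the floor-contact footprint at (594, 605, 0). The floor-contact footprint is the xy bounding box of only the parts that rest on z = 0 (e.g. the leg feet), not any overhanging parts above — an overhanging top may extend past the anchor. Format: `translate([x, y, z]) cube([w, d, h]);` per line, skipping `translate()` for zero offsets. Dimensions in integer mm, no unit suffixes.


translate([103, 156, 421]) cube([491, 449, 26]);
translate([103, 156, 0]) cube([37, 37, 421]);
translate([557, 156, 0]) cube([37, 37, 421]);
translate([103, 568, 0]) cube([37, 37, 421]);
translate([557, 568, 0]) cube([37, 37, 421]);
translate([103, 584, 447]) cube([491, 21, 391]);


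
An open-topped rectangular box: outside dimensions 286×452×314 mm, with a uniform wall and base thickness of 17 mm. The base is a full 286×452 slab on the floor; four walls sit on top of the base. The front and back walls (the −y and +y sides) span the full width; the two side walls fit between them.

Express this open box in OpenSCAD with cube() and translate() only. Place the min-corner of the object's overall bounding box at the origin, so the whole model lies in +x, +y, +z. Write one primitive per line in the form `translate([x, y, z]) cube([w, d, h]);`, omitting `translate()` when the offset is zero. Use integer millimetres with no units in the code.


cube([286, 452, 17]);
translate([0, 0, 17]) cube([286, 17, 297]);
translate([0, 435, 17]) cube([286, 17, 297]);
translate([0, 17, 17]) cube([17, 418, 297]);
translate([269, 17, 17]) cube([17, 418, 297]);


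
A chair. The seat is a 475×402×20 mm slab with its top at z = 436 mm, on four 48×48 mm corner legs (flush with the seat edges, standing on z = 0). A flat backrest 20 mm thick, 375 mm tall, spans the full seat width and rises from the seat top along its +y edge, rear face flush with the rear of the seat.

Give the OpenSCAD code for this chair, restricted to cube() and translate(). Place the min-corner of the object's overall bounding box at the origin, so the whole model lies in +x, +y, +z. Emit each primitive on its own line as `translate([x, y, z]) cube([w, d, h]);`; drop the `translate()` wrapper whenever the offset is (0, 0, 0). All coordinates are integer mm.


translate([0, 0, 416]) cube([475, 402, 20]);
cube([48, 48, 416]);
translate([427, 0, 0]) cube([48, 48, 416]);
translate([0, 354, 0]) cube([48, 48, 416]);
translate([427, 354, 0]) cube([48, 48, 416]);
translate([0, 382, 436]) cube([475, 20, 375]);
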